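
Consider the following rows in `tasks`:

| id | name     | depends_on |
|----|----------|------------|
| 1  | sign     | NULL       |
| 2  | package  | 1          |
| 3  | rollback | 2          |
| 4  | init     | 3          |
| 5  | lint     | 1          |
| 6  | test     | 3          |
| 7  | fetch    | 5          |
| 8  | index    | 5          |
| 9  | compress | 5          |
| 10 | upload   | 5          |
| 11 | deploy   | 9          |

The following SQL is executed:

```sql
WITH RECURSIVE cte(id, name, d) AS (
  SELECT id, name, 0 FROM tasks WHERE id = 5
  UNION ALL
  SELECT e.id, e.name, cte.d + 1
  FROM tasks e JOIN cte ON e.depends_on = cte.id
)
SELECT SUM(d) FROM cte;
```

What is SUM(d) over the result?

6

Base: id=5 (lint) at d 0.
Iteration 1: rows with depends_on in {5} -> fetch (id 7, d 1), index (id 8, d 1), compress (id 9, d 1), upload (id 10, d 1).
Iteration 2: rows with depends_on in {7,8,9,10} -> deploy (id 11, d 2).
Iteration 3: no rows with depends_on in {11}; recursion stops.
SUM(d) = 0 + 1 + 1 + 1 + 1 + 2 = 6.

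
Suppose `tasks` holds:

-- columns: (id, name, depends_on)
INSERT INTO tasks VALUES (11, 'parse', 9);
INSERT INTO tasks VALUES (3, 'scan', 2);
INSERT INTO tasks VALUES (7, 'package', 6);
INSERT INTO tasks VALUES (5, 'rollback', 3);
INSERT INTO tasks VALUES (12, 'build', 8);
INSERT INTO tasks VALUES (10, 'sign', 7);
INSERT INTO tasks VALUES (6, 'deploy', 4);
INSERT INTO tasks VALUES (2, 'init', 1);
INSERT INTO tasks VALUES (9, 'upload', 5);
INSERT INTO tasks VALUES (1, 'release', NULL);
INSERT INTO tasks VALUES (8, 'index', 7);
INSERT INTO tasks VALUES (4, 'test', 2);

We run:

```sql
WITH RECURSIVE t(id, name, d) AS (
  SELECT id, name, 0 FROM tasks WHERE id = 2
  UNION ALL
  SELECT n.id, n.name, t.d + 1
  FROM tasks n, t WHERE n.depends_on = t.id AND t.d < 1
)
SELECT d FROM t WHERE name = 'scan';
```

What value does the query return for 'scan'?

Base: id=2 (init) at d 0.
Iteration 1: rows with depends_on in {2} -> scan (id 3, d 1), test (id 4, d 1).
Iteration 2: d < 1 fails for all current rows; recursion stops.

1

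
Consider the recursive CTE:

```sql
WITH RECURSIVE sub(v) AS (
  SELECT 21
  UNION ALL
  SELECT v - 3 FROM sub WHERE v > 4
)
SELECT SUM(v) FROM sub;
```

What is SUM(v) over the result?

Base: v=21.
Iteration 1: 21 > 4 holds -> v = 21 - 3 = 18.
Iteration 2: 18 > 4 holds -> v = 18 - 3 = 15.
Iteration 3: 15 > 4 holds -> v = 15 - 3 = 12.
Iteration 4: 12 > 4 holds -> v = 12 - 3 = 9.
Iteration 5: 9 > 4 holds -> v = 9 - 3 = 6.
Iteration 6: 6 > 4 holds -> v = 6 - 3 = 3.
Iteration 7: 3 > 4 fails; recursion stops.
SUM(v) = 21 + 18 + 15 + 12 + 9 + 6 + 3 = 84.

84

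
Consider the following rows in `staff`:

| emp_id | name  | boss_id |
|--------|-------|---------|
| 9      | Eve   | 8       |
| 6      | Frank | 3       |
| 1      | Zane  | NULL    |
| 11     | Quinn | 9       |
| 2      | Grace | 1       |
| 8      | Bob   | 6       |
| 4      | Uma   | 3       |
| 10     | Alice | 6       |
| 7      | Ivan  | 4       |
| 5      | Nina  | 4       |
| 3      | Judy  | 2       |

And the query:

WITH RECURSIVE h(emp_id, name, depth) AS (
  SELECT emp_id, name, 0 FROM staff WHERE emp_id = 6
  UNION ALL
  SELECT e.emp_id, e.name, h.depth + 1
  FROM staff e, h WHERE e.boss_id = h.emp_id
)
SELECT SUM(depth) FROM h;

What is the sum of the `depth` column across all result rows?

Base: emp_id=6 (Frank) at depth 0.
Iteration 1: rows with boss_id in {6} -> Bob (id 8, depth 1), Alice (id 10, depth 1).
Iteration 2: rows with boss_id in {8,10} -> Eve (id 9, depth 2).
Iteration 3: rows with boss_id in {9} -> Quinn (id 11, depth 3).
Iteration 4: no rows with boss_id in {11}; recursion stops.
SUM(depth) = 0 + 1 + 1 + 2 + 3 = 7.

7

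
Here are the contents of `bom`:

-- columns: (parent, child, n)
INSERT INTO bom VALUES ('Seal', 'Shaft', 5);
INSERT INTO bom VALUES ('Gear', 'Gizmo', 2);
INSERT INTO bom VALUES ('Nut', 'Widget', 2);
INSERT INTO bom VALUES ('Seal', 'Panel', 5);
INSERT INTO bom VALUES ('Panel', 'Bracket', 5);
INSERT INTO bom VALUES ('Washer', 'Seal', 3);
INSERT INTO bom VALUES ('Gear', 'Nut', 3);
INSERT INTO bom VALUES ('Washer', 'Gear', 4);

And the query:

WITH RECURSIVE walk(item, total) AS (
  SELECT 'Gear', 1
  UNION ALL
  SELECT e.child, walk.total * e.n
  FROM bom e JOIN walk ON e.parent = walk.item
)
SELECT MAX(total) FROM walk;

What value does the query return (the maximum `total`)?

6

Base: (Gear, total=1).
Iteration 1: components of {Gear} -> Gizmo = 1*2 = 2, Nut = 1*3 = 3.
Iteration 2: components of {Gizmo,Nut} -> Widget = 3*2 = 6.
Iteration 3: no further components; recursion stops.
total values: 1, 3, 2, 6; the maximum is 6.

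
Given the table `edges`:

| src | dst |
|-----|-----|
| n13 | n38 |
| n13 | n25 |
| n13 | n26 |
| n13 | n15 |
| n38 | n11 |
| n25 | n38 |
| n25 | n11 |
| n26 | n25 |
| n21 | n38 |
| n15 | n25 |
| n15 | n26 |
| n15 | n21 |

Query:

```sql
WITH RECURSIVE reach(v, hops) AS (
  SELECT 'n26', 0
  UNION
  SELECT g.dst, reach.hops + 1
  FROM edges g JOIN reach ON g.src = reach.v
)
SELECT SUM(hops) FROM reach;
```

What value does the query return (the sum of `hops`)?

Base: (n26, hops=0).
Iteration 1: edges from {n26} -> (n25, hops=1).
Iteration 2: edges from {n25} -> (n11, hops=2), (n38, hops=2).
Iteration 3: edges from {n11,n38} -> (n11, hops=3).
Iteration 4: no outgoing edges from {n11}; recursion stops.
SUM(hops) = 0 + 1 + 2 + 2 + 3 = 8.

8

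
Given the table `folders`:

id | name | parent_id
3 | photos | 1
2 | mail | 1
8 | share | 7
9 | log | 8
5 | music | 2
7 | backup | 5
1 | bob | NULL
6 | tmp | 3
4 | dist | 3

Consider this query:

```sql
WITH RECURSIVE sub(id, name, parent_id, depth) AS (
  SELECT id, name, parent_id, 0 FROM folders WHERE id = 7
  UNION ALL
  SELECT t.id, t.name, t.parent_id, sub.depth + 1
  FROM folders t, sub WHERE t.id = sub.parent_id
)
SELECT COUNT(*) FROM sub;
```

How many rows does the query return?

Base: id=7 (backup), parent_id=5, depth 0.
Iteration 1: join on id=5 -> music (id 5, parent_id=2, depth 1).
Iteration 2: join on id=2 -> mail (id 2, parent_id=1, depth 2).
Iteration 3: join on id=1 -> bob (id 1, parent_id=NULL, depth 3).
Iteration 4: parent_id is NULL; no match; recursion stops.
Total rows emitted: 4.

4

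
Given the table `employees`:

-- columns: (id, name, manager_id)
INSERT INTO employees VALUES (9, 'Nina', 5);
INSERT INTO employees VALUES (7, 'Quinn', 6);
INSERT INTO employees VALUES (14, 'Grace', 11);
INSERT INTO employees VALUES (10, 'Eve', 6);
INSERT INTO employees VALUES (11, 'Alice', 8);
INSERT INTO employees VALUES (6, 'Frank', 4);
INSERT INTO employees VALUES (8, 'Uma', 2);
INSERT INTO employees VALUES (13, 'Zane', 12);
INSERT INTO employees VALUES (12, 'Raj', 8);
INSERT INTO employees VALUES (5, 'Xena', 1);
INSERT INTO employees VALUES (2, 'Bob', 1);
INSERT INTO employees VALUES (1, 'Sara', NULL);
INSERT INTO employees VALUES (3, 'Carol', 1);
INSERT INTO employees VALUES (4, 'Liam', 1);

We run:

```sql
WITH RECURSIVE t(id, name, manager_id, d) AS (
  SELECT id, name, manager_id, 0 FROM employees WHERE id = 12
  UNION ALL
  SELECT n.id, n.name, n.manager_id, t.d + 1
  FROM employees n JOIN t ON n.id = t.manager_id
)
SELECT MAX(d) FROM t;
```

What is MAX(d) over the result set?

Base: id=12 (Raj), manager_id=8, d 0.
Iteration 1: join on id=8 -> Uma (id 8, manager_id=2, d 1).
Iteration 2: join on id=2 -> Bob (id 2, manager_id=1, d 2).
Iteration 3: join on id=1 -> Sara (id 1, manager_id=NULL, d 3).
Iteration 4: manager_id is NULL; no match; recursion stops.
d values: 0, 1, 2, 3; the maximum is 3.

3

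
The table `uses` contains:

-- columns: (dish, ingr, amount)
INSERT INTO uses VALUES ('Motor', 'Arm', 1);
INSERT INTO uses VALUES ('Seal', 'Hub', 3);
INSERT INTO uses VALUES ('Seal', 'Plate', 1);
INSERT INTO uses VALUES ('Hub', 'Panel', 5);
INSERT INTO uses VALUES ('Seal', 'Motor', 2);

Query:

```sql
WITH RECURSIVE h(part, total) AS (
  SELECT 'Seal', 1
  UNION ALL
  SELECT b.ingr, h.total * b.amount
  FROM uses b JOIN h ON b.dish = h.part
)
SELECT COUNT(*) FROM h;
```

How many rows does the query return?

Base: (Seal, total=1).
Iteration 1: components of {Seal} -> Hub = 1*3 = 3, Motor = 1*2 = 2, Plate = 1*1 = 1.
Iteration 2: components of {Hub,Motor,Plate} -> Arm = 2*1 = 2, Panel = 3*5 = 15.
Iteration 3: no further components; recursion stops.
Total rows emitted: 6.

6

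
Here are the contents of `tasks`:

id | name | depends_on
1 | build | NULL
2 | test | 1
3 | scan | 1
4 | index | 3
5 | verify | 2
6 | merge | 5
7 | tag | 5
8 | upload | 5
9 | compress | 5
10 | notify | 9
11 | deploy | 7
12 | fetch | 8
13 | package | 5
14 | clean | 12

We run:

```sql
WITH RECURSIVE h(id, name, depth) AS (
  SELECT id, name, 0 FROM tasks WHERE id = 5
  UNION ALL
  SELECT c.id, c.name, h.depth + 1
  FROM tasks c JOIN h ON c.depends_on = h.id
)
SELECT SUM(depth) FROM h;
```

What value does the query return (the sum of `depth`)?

Base: id=5 (verify) at depth 0.
Iteration 1: rows with depends_on in {5} -> merge (id 6, depth 1), tag (id 7, depth 1), upload (id 8, depth 1), compress (id 9, depth 1), package (id 13, depth 1).
Iteration 2: rows with depends_on in {6,7,8,9,13} -> notify (id 10, depth 2), deploy (id 11, depth 2), fetch (id 12, depth 2).
Iteration 3: rows with depends_on in {10,11,12} -> clean (id 14, depth 3).
Iteration 4: no rows with depends_on in {14}; recursion stops.
SUM(depth) = 0 + 1 + 1 + 1 + 1 + 1 + 2 + 2 + 2 + 3 = 14.

14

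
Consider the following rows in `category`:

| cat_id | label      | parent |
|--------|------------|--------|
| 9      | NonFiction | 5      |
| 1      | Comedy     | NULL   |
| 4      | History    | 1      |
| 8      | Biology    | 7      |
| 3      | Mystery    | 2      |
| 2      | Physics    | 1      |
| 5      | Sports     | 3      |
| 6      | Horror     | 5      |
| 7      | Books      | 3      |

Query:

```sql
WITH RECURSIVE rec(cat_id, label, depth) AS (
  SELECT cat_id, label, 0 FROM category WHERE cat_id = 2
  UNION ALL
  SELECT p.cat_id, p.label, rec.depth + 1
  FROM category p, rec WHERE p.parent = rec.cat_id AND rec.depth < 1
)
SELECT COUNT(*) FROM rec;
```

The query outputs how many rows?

2

Base: cat_id=2 (Physics) at depth 0.
Iteration 1: rows with parent in {2} -> Mystery (id 3, depth 1).
Iteration 2: depth < 1 fails for all current rows; recursion stops.
Total rows emitted: 2.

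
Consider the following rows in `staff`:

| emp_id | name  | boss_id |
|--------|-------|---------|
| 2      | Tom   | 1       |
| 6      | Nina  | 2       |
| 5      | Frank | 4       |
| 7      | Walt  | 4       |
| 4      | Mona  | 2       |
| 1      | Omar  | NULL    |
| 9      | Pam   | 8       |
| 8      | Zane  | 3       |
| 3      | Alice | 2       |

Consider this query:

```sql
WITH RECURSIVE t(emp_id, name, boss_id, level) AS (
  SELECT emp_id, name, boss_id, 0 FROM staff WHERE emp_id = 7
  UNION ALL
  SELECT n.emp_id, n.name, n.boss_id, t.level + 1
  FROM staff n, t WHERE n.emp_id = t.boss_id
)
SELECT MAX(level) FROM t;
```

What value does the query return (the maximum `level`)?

3

Base: emp_id=7 (Walt), boss_id=4, level 0.
Iteration 1: join on emp_id=4 -> Mona (id 4, boss_id=2, level 1).
Iteration 2: join on emp_id=2 -> Tom (id 2, boss_id=1, level 2).
Iteration 3: join on emp_id=1 -> Omar (id 1, boss_id=NULL, level 3).
Iteration 4: boss_id is NULL; no match; recursion stops.
level values: 0, 1, 2, 3; the maximum is 3.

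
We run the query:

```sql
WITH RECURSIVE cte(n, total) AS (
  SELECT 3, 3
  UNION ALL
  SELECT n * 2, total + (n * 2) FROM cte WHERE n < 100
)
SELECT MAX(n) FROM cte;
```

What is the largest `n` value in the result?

192

Base: n=3, total=3.
Iteration 1: 3 < 100 holds -> n = 3 * 2 = 6, total = 3 + 6 = 9.
Iteration 2: 6 < 100 holds -> n = 6 * 2 = 12, total = 9 + 12 = 21.
Iteration 3: 12 < 100 holds -> n = 12 * 2 = 24, total = 21 + 24 = 45.
Iteration 4: 24 < 100 holds -> n = 24 * 2 = 48, total = 45 + 48 = 93.
Iteration 5: 48 < 100 holds -> n = 48 * 2 = 96, total = 93 + 96 = 189.
Iteration 6: 96 < 100 holds -> n = 96 * 2 = 192, total = 189 + 192 = 381.
Iteration 7: 192 < 100 fails; recursion stops.
n values: 3, 6, 12, 24, 48, 96, 192; the maximum is 192.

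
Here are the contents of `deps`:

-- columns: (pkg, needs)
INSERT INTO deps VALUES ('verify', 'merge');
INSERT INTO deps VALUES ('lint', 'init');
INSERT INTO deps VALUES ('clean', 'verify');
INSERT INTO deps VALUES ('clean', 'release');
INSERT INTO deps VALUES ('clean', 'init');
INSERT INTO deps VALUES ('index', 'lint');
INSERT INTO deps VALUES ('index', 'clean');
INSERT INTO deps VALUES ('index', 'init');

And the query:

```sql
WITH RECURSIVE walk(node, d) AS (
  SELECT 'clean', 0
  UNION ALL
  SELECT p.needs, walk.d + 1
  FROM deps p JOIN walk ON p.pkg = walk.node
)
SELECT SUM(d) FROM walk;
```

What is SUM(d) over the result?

Base: (clean, d=0).
Iteration 1: edges from {clean} -> (init, d=1), (release, d=1), (verify, d=1).
Iteration 2: edges from {init,release,verify} -> (merge, d=2).
Iteration 3: no outgoing edges from {merge}; recursion stops.
SUM(d) = 0 + 1 + 1 + 1 + 2 = 5.

5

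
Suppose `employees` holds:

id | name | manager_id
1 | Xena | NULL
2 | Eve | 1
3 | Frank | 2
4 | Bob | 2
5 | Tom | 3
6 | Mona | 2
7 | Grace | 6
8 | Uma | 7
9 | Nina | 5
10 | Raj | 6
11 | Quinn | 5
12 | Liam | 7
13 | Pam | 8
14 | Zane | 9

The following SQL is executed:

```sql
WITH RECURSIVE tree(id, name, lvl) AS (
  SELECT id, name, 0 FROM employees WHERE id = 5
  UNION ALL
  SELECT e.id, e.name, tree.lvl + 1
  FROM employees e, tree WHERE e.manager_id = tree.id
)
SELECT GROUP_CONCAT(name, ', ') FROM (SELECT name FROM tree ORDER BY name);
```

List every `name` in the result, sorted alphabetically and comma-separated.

Base: id=5 (Tom) at lvl 0.
Iteration 1: rows with manager_id in {5} -> Nina (id 9, lvl 1), Quinn (id 11, lvl 1).
Iteration 2: rows with manager_id in {9,11} -> Zane (id 14, lvl 2).
Iteration 3: no rows with manager_id in {14}; recursion stops.

Nina, Quinn, Tom, Zane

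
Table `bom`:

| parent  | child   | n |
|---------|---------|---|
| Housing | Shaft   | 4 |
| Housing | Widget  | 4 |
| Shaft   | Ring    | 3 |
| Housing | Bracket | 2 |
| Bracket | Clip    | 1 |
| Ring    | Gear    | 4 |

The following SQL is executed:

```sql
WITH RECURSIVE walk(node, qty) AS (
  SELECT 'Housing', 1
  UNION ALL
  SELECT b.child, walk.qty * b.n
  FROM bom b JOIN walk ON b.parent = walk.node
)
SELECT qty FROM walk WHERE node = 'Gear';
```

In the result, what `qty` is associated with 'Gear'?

Base: (Housing, qty=1).
Iteration 1: components of {Housing} -> Bracket = 1*2 = 2, Shaft = 1*4 = 4, Widget = 1*4 = 4.
Iteration 2: components of {Bracket,Shaft,Widget} -> Clip = 2*1 = 2, Ring = 4*3 = 12.
Iteration 3: components of {Clip,Ring} -> Gear = 12*4 = 48.
Iteration 4: no further components; recursion stops.

48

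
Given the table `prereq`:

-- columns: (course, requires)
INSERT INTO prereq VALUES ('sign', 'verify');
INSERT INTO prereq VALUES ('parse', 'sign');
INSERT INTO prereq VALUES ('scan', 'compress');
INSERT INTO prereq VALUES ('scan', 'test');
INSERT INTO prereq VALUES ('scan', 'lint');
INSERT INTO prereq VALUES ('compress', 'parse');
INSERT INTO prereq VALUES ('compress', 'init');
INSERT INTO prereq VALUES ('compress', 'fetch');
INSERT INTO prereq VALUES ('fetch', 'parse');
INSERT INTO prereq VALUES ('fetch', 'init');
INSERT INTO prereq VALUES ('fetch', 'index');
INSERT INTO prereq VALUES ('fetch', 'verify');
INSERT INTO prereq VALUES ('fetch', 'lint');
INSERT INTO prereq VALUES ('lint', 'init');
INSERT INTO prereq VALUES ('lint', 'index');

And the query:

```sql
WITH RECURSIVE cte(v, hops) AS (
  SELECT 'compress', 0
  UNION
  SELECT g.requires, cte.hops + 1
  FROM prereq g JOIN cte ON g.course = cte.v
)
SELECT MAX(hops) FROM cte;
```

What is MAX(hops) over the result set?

4

Base: (compress, hops=0).
Iteration 1: edges from {compress} -> (fetch, hops=1), (init, hops=1), (parse, hops=1).
Iteration 2: edges from {fetch,init,parse} -> (index, hops=2), (init, hops=2), (lint, hops=2), (parse, hops=2), (sign, hops=2), (verify, hops=2).
Iteration 3: edges from {index,init,lint,parse,sign,verify} -> (index, hops=3), (init, hops=3), (sign, hops=3), (verify, hops=3).
Iteration 4: edges from {index,init,sign,verify} -> (verify, hops=4).
Iteration 5: no outgoing edges from {verify}; recursion stops.
hops values: 0, 1, 1, 1, 2, 2, 2, 2, 2, 2, 3, 3, 3, 3, 4; the maximum is 4.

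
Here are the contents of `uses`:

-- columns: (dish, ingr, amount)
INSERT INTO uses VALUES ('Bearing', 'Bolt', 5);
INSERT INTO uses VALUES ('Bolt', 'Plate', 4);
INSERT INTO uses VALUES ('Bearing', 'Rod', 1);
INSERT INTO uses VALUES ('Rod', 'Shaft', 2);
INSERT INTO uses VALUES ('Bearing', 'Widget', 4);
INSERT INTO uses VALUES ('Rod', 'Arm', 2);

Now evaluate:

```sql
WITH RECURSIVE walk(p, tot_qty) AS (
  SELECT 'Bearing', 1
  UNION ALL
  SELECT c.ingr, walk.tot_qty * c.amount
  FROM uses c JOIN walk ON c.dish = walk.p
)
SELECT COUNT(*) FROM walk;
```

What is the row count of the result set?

Base: (Bearing, tot_qty=1).
Iteration 1: components of {Bearing} -> Bolt = 1*5 = 5, Rod = 1*1 = 1, Widget = 1*4 = 4.
Iteration 2: components of {Bolt,Rod,Widget} -> Arm = 1*2 = 2, Plate = 5*4 = 20, Shaft = 1*2 = 2.
Iteration 3: no further components; recursion stops.
Total rows emitted: 7.

7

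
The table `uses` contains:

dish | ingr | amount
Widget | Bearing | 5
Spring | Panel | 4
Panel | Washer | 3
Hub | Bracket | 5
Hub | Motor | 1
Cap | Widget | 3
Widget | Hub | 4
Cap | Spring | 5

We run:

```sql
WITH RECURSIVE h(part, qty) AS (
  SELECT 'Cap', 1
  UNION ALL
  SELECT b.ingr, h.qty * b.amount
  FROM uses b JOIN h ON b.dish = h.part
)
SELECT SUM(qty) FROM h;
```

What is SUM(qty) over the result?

Base: (Cap, qty=1).
Iteration 1: components of {Cap} -> Spring = 1*5 = 5, Widget = 1*3 = 3.
Iteration 2: components of {Spring,Widget} -> Bearing = 3*5 = 15, Hub = 3*4 = 12, Panel = 5*4 = 20.
Iteration 3: components of {Bearing,Hub,Panel} -> Bracket = 12*5 = 60, Motor = 12*1 = 12, Washer = 20*3 = 60.
Iteration 4: no further components; recursion stops.
SUM(qty) = 1 + 5 + 3 + 20 + 15 + 12 + 60 + 60 + 12 = 188.

188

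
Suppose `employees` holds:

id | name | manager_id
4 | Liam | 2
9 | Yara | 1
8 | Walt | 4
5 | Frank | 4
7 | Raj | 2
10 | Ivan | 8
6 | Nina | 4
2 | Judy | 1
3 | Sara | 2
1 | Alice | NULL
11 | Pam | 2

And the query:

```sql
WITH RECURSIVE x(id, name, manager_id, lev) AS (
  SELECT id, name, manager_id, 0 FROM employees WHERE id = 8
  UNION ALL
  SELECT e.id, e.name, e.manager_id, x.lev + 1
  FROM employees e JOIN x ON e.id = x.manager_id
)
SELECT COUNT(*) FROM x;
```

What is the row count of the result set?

Base: id=8 (Walt), manager_id=4, lev 0.
Iteration 1: join on id=4 -> Liam (id 4, manager_id=2, lev 1).
Iteration 2: join on id=2 -> Judy (id 2, manager_id=1, lev 2).
Iteration 3: join on id=1 -> Alice (id 1, manager_id=NULL, lev 3).
Iteration 4: manager_id is NULL; no match; recursion stops.
Total rows emitted: 4.

4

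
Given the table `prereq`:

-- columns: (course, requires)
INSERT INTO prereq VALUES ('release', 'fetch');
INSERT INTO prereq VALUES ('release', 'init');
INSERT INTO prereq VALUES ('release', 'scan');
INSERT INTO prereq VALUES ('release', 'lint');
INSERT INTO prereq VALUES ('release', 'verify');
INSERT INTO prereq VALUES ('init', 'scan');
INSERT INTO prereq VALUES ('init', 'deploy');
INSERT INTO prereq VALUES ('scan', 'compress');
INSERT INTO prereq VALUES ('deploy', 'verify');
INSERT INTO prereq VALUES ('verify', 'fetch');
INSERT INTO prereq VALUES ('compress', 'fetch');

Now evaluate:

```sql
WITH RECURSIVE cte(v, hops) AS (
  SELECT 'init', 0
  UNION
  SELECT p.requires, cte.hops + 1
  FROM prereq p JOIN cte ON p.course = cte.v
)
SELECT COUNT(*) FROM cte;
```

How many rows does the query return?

Base: (init, hops=0).
Iteration 1: edges from {init} -> (deploy, hops=1), (scan, hops=1).
Iteration 2: edges from {deploy,scan} -> (compress, hops=2), (verify, hops=2).
Iteration 3: edges from {compress,verify} -> (fetch, hops=3). [UNION drops 1 duplicate row(s)]
Iteration 4: no outgoing edges from {fetch}; recursion stops.
Total rows emitted: 6.

6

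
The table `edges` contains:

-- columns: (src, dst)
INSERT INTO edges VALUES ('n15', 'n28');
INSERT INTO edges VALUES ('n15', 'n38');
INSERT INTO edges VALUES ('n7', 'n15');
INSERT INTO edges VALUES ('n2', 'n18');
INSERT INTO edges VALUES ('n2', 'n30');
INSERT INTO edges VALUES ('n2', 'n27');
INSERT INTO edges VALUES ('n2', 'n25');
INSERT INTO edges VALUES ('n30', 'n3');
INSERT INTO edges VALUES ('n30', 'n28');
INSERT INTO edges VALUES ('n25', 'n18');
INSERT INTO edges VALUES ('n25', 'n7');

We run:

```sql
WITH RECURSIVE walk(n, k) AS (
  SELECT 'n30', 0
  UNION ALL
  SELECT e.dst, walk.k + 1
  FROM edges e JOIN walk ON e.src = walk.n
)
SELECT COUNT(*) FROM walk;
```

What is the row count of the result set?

3

Base: (n30, k=0).
Iteration 1: edges from {n30} -> (n28, k=1), (n3, k=1).
Iteration 2: no outgoing edges from {n28,n3}; recursion stops.
Total rows emitted: 3.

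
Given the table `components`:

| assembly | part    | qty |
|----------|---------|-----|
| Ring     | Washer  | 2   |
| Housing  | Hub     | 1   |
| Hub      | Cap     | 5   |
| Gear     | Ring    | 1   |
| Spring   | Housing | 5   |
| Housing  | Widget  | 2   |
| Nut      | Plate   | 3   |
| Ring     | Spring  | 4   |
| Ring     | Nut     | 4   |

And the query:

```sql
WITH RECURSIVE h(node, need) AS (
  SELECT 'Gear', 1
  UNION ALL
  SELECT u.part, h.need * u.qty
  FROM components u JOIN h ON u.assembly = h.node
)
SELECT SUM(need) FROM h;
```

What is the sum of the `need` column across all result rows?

204

Base: (Gear, need=1).
Iteration 1: components of {Gear} -> Ring = 1*1 = 1.
Iteration 2: components of {Ring} -> Nut = 1*4 = 4, Spring = 1*4 = 4, Washer = 1*2 = 2.
Iteration 3: components of {Nut,Spring,Washer} -> Housing = 4*5 = 20, Plate = 4*3 = 12.
Iteration 4: components of {Housing,Plate} -> Hub = 20*1 = 20, Widget = 20*2 = 40.
Iteration 5: components of {Hub,Widget} -> Cap = 20*5 = 100.
Iteration 6: no further components; recursion stops.
SUM(need) = 1 + 1 + 4 + 4 + 2 + 12 + 20 + 40 + 20 + 100 = 204.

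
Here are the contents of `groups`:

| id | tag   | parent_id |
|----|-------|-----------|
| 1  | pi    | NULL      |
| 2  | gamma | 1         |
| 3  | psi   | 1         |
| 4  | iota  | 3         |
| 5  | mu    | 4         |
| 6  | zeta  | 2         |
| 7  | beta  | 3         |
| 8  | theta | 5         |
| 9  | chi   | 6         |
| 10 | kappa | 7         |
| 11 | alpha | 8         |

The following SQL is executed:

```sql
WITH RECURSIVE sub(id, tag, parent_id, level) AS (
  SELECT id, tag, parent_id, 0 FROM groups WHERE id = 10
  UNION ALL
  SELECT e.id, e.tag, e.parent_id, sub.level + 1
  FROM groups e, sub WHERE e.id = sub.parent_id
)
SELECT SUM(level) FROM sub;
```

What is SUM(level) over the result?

6

Base: id=10 (kappa), parent_id=7, level 0.
Iteration 1: join on id=7 -> beta (id 7, parent_id=3, level 1).
Iteration 2: join on id=3 -> psi (id 3, parent_id=1, level 2).
Iteration 3: join on id=1 -> pi (id 1, parent_id=NULL, level 3).
Iteration 4: parent_id is NULL; no match; recursion stops.
SUM(level) = 0 + 1 + 2 + 3 = 6.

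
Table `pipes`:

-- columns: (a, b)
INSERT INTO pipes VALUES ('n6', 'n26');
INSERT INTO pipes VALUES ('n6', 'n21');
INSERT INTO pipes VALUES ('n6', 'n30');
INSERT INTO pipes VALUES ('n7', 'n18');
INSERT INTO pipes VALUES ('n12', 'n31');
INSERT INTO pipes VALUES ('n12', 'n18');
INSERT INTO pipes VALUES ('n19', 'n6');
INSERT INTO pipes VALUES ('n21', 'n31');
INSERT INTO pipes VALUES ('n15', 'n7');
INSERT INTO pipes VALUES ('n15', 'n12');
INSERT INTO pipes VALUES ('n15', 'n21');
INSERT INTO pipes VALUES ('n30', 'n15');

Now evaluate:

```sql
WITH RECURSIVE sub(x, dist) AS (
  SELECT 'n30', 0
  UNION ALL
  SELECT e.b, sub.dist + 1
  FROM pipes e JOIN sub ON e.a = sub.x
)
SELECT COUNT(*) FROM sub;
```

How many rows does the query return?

9

Base: (n30, dist=0).
Iteration 1: edges from {n30} -> (n15, dist=1).
Iteration 2: edges from {n15} -> (n12, dist=2), (n21, dist=2), (n7, dist=2).
Iteration 3: edges from {n12,n21,n7} -> (n18, dist=3) x2, (n31, dist=3) x2. [UNION ALL keeps all 4 new rows, including repeats]
Iteration 4: no outgoing edges from {n18,n31}; recursion stops.
Total rows emitted: 9.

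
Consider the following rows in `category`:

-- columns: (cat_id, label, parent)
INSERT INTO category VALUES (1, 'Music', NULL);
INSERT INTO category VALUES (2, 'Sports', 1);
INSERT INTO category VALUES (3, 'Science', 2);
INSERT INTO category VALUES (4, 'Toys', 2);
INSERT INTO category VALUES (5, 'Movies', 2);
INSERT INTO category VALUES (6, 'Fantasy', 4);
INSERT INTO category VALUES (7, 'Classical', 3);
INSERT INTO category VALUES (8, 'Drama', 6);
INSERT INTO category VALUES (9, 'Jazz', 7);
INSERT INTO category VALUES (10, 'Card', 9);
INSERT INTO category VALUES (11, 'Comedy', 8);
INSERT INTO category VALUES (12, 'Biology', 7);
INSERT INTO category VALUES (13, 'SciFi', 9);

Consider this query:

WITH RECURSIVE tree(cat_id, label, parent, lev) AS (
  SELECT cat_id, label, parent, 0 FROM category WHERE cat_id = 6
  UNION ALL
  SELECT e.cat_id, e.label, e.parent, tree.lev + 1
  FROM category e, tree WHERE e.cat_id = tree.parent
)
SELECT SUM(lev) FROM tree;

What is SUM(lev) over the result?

6

Base: cat_id=6 (Fantasy), parent=4, lev 0.
Iteration 1: join on cat_id=4 -> Toys (id 4, parent=2, lev 1).
Iteration 2: join on cat_id=2 -> Sports (id 2, parent=1, lev 2).
Iteration 3: join on cat_id=1 -> Music (id 1, parent=NULL, lev 3).
Iteration 4: parent is NULL; no match; recursion stops.
SUM(lev) = 0 + 1 + 2 + 3 = 6.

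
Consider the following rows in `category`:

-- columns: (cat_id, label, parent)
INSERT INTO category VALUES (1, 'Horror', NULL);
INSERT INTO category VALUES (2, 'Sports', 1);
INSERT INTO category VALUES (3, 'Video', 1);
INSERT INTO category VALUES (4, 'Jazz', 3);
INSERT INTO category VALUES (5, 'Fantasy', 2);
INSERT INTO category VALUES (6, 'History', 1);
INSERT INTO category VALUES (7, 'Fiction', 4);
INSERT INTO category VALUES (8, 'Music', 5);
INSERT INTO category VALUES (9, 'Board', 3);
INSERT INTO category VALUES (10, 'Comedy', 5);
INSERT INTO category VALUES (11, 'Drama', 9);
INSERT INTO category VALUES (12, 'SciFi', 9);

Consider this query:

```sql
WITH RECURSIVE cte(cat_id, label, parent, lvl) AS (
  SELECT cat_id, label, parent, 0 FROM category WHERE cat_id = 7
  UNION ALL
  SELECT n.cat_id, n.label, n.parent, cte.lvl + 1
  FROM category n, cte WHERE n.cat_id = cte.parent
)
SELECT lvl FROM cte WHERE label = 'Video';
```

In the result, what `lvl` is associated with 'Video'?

2

Base: cat_id=7 (Fiction), parent=4, lvl 0.
Iteration 1: join on cat_id=4 -> Jazz (id 4, parent=3, lvl 1).
Iteration 2: join on cat_id=3 -> Video (id 3, parent=1, lvl 2).
Iteration 3: join on cat_id=1 -> Horror (id 1, parent=NULL, lvl 3).
Iteration 4: parent is NULL; no match; recursion stops.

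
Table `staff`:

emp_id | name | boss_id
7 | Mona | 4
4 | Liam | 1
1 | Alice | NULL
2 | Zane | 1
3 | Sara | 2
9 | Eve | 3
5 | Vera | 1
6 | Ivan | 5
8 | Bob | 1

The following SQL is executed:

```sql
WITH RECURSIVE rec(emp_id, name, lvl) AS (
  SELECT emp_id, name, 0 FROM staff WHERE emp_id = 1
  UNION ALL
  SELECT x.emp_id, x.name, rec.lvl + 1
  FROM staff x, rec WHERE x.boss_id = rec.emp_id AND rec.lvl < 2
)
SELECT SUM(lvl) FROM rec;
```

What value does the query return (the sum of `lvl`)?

Base: emp_id=1 (Alice) at lvl 0.
Iteration 1: rows with boss_id in {1} -> Zane (id 2, lvl 1), Liam (id 4, lvl 1), Vera (id 5, lvl 1), Bob (id 8, lvl 1).
Iteration 2: rows with boss_id in {2,4,5,8} -> Sara (id 3, lvl 2), Ivan (id 6, lvl 2), Mona (id 7, lvl 2).
Iteration 3: lvl < 2 fails for all current rows; recursion stops.
SUM(lvl) = 0 + 1 + 1 + 1 + 1 + 2 + 2 + 2 = 10.

10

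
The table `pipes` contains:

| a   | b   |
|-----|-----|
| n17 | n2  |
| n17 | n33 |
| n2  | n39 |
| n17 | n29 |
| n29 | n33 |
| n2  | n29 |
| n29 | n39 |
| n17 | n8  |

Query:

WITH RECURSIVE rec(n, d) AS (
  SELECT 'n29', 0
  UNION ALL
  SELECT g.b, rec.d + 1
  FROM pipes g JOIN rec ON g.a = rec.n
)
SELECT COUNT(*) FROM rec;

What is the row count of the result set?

Base: (n29, d=0).
Iteration 1: edges from {n29} -> (n33, d=1), (n39, d=1).
Iteration 2: no outgoing edges from {n33,n39}; recursion stops.
Total rows emitted: 3.

3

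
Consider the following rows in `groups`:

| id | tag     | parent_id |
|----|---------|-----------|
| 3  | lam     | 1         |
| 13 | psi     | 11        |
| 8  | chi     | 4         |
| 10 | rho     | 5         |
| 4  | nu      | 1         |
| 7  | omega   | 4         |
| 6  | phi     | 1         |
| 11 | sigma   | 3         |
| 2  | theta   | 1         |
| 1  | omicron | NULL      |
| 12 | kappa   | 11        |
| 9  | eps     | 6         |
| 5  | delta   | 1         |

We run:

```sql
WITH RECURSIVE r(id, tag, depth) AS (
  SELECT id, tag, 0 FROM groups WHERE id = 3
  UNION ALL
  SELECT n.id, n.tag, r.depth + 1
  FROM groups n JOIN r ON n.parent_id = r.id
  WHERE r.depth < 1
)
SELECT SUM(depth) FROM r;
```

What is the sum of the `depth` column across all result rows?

Base: id=3 (lam) at depth 0.
Iteration 1: rows with parent_id in {3} -> sigma (id 11, depth 1).
Iteration 2: depth < 1 fails for all current rows; recursion stops.
SUM(depth) = 0 + 1 = 1.

1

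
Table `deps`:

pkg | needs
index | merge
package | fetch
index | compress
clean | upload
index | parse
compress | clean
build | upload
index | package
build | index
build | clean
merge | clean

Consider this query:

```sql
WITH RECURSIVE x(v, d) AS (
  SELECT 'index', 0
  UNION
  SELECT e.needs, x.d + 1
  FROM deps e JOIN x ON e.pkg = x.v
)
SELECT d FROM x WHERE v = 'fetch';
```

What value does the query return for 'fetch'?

Base: (index, d=0).
Iteration 1: edges from {index} -> (compress, d=1), (merge, d=1), (package, d=1), (parse, d=1).
Iteration 2: edges from {compress,merge,package,parse} -> (clean, d=2), (fetch, d=2). [UNION drops 1 duplicate row(s)]
Iteration 3: edges from {clean,fetch} -> (upload, d=3).
Iteration 4: no outgoing edges from {upload}; recursion stops.

2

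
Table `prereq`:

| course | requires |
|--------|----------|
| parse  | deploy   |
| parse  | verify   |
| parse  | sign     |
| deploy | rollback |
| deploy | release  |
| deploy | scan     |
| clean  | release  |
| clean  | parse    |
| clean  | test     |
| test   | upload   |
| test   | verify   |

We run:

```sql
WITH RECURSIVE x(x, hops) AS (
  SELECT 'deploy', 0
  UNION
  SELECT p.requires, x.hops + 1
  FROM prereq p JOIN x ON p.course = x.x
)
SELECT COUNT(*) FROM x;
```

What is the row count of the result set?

4

Base: (deploy, hops=0).
Iteration 1: edges from {deploy} -> (release, hops=1), (rollback, hops=1), (scan, hops=1).
Iteration 2: no outgoing edges from {release,rollback,scan}; recursion stops.
Total rows emitted: 4.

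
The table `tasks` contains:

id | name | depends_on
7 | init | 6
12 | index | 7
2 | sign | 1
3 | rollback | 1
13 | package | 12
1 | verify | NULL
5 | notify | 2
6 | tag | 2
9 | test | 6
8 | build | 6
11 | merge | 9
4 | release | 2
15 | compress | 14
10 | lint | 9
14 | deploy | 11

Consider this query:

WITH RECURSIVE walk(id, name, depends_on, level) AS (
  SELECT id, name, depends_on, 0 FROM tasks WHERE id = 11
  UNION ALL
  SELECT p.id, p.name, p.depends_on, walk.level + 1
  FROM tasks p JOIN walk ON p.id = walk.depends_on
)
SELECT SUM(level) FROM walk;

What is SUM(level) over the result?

10

Base: id=11 (merge), depends_on=9, level 0.
Iteration 1: join on id=9 -> test (id 9, depends_on=6, level 1).
Iteration 2: join on id=6 -> tag (id 6, depends_on=2, level 2).
Iteration 3: join on id=2 -> sign (id 2, depends_on=1, level 3).
Iteration 4: join on id=1 -> verify (id 1, depends_on=NULL, level 4).
Iteration 5: depends_on is NULL; no match; recursion stops.
SUM(level) = 0 + 1 + 2 + 3 + 4 = 10.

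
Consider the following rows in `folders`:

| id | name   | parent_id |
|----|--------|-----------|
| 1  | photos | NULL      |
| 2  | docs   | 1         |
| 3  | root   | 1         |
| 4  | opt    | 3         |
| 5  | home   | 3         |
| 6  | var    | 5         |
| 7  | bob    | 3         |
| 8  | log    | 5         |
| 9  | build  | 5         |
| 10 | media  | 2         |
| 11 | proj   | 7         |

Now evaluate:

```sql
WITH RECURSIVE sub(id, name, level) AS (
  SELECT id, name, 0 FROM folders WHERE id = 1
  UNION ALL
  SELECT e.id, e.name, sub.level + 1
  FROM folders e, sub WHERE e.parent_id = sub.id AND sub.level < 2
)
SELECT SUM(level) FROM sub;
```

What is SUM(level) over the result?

10

Base: id=1 (photos) at level 0.
Iteration 1: rows with parent_id in {1} -> docs (id 2, level 1), root (id 3, level 1).
Iteration 2: rows with parent_id in {2,3} -> opt (id 4, level 2), home (id 5, level 2), bob (id 7, level 2), media (id 10, level 2).
Iteration 3: level < 2 fails for all current rows; recursion stops.
SUM(level) = 0 + 1 + 1 + 2 + 2 + 2 + 2 = 10.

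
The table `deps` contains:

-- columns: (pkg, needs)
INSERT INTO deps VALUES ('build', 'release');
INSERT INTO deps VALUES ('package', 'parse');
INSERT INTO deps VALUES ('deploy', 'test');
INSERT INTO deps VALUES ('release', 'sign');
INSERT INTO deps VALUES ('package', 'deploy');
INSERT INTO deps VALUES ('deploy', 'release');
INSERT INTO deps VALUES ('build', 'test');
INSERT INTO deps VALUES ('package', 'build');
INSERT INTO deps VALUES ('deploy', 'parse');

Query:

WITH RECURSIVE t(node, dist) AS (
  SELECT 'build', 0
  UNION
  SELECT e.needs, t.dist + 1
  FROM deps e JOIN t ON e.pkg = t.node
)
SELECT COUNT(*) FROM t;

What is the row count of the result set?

4

Base: (build, dist=0).
Iteration 1: edges from {build} -> (release, dist=1), (test, dist=1).
Iteration 2: edges from {release,test} -> (sign, dist=2).
Iteration 3: no outgoing edges from {sign}; recursion stops.
Total rows emitted: 4.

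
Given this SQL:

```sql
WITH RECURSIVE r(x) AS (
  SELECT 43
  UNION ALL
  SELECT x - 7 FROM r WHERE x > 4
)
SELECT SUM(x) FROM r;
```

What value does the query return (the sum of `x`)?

154

Base: x=43.
Iteration 1: 43 > 4 holds -> x = 43 - 7 = 36.
Iteration 2: 36 > 4 holds -> x = 36 - 7 = 29.
Iteration 3: 29 > 4 holds -> x = 29 - 7 = 22.
Iteration 4: 22 > 4 holds -> x = 22 - 7 = 15.
Iteration 5: 15 > 4 holds -> x = 15 - 7 = 8.
Iteration 6: 8 > 4 holds -> x = 8 - 7 = 1.
Iteration 7: 1 > 4 fails; recursion stops.
SUM(x) = 43 + 36 + 29 + 22 + 15 + 8 + 1 = 154.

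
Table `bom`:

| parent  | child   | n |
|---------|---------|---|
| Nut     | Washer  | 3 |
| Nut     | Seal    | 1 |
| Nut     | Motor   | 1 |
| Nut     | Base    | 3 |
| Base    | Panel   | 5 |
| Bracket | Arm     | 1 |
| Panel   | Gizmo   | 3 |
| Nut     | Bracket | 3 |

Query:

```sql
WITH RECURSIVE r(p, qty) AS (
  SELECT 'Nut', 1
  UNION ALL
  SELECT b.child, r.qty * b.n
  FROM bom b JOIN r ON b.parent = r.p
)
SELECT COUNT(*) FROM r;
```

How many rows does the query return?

9

Base: (Nut, qty=1).
Iteration 1: components of {Nut} -> Base = 1*3 = 3, Bracket = 1*3 = 3, Motor = 1*1 = 1, Seal = 1*1 = 1, Washer = 1*3 = 3.
Iteration 2: components of {Base,Bracket,Motor,Seal,Washer} -> Arm = 3*1 = 3, Panel = 3*5 = 15.
Iteration 3: components of {Arm,Panel} -> Gizmo = 15*3 = 45.
Iteration 4: no further components; recursion stops.
Total rows emitted: 9.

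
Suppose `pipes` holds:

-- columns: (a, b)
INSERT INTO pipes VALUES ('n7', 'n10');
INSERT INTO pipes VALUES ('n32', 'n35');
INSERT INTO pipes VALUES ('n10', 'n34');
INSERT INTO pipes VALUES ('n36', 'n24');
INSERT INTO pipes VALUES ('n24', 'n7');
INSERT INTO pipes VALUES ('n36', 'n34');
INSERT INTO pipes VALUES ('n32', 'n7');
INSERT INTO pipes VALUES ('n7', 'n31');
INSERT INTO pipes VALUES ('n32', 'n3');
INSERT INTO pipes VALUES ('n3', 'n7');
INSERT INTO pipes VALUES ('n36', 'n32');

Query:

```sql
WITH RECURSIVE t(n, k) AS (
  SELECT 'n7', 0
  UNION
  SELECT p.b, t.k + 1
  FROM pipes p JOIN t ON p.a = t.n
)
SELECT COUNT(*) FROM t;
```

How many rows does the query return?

Base: (n7, k=0).
Iteration 1: edges from {n7} -> (n10, k=1), (n31, k=1).
Iteration 2: edges from {n10,n31} -> (n34, k=2).
Iteration 3: no outgoing edges from {n34}; recursion stops.
Total rows emitted: 4.

4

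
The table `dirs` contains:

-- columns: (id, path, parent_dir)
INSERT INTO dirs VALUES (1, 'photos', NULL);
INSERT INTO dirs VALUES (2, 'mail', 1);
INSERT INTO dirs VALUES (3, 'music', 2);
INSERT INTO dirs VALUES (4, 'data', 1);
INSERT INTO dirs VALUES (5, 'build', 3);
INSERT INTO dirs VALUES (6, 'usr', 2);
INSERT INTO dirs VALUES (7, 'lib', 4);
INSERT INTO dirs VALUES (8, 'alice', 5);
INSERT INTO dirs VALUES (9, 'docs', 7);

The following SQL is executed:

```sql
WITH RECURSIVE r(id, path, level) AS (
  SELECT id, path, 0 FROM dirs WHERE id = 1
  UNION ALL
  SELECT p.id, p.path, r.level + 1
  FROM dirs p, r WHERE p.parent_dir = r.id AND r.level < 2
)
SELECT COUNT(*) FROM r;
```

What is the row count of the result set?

6

Base: id=1 (photos) at level 0.
Iteration 1: rows with parent_dir in {1} -> mail (id 2, level 1), data (id 4, level 1).
Iteration 2: rows with parent_dir in {2,4} -> music (id 3, level 2), usr (id 6, level 2), lib (id 7, level 2).
Iteration 3: level < 2 fails for all current rows; recursion stops.
Total rows emitted: 6.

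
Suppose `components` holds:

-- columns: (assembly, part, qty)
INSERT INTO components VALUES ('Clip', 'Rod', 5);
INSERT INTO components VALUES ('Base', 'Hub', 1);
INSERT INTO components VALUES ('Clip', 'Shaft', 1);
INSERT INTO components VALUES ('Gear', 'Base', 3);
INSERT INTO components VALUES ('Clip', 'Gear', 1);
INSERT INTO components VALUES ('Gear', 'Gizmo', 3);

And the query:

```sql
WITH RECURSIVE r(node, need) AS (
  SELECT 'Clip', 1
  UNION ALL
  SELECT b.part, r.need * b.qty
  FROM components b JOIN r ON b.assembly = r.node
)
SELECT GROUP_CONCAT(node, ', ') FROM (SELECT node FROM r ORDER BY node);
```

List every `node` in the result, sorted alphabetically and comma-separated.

Base: (Clip, need=1).
Iteration 1: components of {Clip} -> Gear = 1*1 = 1, Rod = 1*5 = 5, Shaft = 1*1 = 1.
Iteration 2: components of {Gear,Rod,Shaft} -> Base = 1*3 = 3, Gizmo = 1*3 = 3.
Iteration 3: components of {Base,Gizmo} -> Hub = 3*1 = 3.
Iteration 4: no further components; recursion stops.

Base, Clip, Gear, Gizmo, Hub, Rod, Shaft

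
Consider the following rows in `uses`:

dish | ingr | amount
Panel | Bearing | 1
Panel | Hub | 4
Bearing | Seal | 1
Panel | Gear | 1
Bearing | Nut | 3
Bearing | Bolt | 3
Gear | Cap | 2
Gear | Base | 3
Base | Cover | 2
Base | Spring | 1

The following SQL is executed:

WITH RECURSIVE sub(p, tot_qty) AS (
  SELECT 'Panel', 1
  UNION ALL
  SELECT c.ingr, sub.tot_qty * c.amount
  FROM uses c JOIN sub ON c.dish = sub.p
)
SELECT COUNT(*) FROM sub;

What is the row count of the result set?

Base: (Panel, tot_qty=1).
Iteration 1: components of {Panel} -> Bearing = 1*1 = 1, Gear = 1*1 = 1, Hub = 1*4 = 4.
Iteration 2: components of {Bearing,Gear,Hub} -> Base = 1*3 = 3, Bolt = 1*3 = 3, Cap = 1*2 = 2, Nut = 1*3 = 3, Seal = 1*1 = 1.
Iteration 3: components of {Base,Bolt,Cap,Nut,Seal} -> Cover = 3*2 = 6, Spring = 3*1 = 3.
Iteration 4: no further components; recursion stops.
Total rows emitted: 11.

11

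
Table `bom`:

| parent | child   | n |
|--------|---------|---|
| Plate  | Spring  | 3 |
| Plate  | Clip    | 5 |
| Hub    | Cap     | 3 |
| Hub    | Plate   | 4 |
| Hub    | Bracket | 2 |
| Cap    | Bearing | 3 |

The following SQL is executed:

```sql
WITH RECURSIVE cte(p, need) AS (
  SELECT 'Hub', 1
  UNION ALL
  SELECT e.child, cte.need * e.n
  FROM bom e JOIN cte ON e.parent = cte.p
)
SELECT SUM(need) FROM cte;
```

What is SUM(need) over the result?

Base: (Hub, need=1).
Iteration 1: components of {Hub} -> Bracket = 1*2 = 2, Cap = 1*3 = 3, Plate = 1*4 = 4.
Iteration 2: components of {Bracket,Cap,Plate} -> Bearing = 3*3 = 9, Clip = 4*5 = 20, Spring = 4*3 = 12.
Iteration 3: no further components; recursion stops.
SUM(need) = 1 + 2 + 4 + 3 + 20 + 12 + 9 = 51.

51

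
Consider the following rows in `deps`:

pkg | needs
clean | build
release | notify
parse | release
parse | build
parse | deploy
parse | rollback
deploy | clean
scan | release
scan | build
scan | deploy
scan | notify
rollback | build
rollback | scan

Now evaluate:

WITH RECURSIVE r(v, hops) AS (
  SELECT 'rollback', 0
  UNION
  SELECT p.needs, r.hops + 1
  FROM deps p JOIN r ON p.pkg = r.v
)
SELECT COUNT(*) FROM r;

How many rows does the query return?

Base: (rollback, hops=0).
Iteration 1: edges from {rollback} -> (build, hops=1), (scan, hops=1).
Iteration 2: edges from {build,scan} -> (build, hops=2), (deploy, hops=2), (notify, hops=2), (release, hops=2).
Iteration 3: edges from {build,deploy,notify,release} -> (clean, hops=3), (notify, hops=3).
Iteration 4: edges from {clean,notify} -> (build, hops=4).
Iteration 5: no outgoing edges from {build}; recursion stops.
Total rows emitted: 10.

10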